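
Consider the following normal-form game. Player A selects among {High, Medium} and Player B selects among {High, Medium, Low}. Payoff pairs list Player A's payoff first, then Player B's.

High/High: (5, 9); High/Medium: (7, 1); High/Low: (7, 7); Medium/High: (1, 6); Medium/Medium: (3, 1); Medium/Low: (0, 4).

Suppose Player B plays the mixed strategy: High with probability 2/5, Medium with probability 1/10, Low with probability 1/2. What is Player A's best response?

High

Compute Player A's expected payoff from each pure strategy against the given mix.
High: (2/5)·5 + (1/10)·7 + (1/2)·7 = 31/5
Medium: (2/5)·1 + (1/10)·3 + (1/2)·0 = 7/10
Highest expected payoff is 31/5, from High.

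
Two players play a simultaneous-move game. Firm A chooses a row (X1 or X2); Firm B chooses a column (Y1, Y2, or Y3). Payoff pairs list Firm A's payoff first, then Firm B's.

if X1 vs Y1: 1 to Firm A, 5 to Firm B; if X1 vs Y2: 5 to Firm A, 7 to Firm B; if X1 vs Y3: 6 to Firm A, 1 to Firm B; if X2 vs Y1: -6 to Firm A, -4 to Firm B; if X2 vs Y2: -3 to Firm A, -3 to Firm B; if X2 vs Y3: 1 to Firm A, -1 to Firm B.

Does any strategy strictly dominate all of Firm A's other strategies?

Check whether one of Firm A's strategies beats all alternatives regardless of what the opponent does.
X1 strictly dominates: vs Y1: 1 > -6; vs Y2: 5 > -3; vs Y3: 6 > 1.

X1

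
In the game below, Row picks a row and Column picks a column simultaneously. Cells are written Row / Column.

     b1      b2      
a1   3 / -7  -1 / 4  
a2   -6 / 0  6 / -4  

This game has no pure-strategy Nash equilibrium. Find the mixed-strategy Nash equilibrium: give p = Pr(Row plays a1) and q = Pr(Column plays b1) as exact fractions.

p = 4/15, q = 7/16

Each player's mixing probability is pinned down by making the *other* player indifferent.
Column indifferent between b1 and b2: p·(-7) + (1−p)·0 = p·4 + (1−p)·(-4) ⟹ 0 + (-7)p = (-4) + 8p ⟹ p = 4/15.
Row indifferent between a1 and a2: q·3 + (1−q)·(-1) = q·(-6) + (1−q)·6 ⟹ (-1) + 4q = 6 + (-12)q ⟹ q = 7/16.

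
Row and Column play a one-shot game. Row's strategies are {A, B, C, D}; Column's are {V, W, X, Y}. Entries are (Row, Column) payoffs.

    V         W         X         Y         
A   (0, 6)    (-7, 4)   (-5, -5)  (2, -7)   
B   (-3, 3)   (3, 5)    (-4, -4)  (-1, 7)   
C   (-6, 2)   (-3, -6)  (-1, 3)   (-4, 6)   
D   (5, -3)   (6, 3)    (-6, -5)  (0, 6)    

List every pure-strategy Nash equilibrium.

Check mutual best responses: a cell is a NE iff neither player can gain by unilaterally deviating.
Row's best responses — vs V: D (payoff 5); vs W: D (payoff 6); vs X: C (payoff -1); vs Y: A (payoff 2).
Column's best responses — vs A: V (payoff 6); vs B: Y (payoff 7); vs C: Y (payoff 6); vs D: Y (payoff 6).
No cell has both players best-responding. For instance, Row's best reply to W is D, but against D Column prefers Y over W.

There is no pure-strategy Nash equilibrium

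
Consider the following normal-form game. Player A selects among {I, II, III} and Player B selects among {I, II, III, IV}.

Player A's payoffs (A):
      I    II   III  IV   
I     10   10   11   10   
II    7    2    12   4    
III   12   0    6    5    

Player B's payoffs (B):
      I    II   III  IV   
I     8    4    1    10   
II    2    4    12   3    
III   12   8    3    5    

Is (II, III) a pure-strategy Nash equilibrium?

Yes

Holding Player B at III: Player A gets 12 from II, versus 11 from I, 6 from III. No profitable deviation for Player A.
Holding Player A at II: Player B gets 12 from III, versus 2 from I, 4 from II, 3 from IV. No profitable deviation for Player B either.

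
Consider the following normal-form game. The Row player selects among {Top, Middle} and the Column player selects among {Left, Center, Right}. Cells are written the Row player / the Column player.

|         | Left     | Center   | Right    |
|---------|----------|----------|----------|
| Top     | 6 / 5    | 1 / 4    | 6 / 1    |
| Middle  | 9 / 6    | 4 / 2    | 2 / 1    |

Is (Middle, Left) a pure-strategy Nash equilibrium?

Holding the Column player at Left: the Row player gets 9 from Middle, versus 6 from Top. No profitable deviation for the Row player.
Holding the Row player at Middle: the Column player gets 6 from Left, versus 2 from Center, 1 from Right. No profitable deviation for the Column player either.

Yes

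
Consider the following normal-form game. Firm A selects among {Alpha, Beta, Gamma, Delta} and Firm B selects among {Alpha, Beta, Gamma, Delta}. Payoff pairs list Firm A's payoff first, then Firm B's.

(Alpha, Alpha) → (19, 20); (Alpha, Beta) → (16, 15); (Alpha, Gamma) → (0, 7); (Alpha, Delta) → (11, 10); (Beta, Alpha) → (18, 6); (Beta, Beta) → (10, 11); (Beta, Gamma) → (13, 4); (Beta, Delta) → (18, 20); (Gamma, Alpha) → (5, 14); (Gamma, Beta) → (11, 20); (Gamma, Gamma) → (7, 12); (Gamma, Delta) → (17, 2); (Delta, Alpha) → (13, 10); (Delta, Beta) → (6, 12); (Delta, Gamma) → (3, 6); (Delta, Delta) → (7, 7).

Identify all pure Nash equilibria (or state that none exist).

Find each player's best response to every opponent strategy; NE are the intersections.
Firm A's best responses — vs Alpha: Alpha (payoff 19); vs Beta: Alpha (payoff 16); vs Gamma: Beta (payoff 13); vs Delta: Beta (payoff 18).
Firm B's best responses — vs Alpha: Alpha (payoff 20); vs Beta: Delta (payoff 20); vs Gamma: Beta (payoff 20); vs Delta: Beta (payoff 12).
Mutual best responses occur at (Alpha, Alpha) and (Beta, Delta); at each, neither player gains by switching.

(Alpha, Alpha) and (Beta, Delta)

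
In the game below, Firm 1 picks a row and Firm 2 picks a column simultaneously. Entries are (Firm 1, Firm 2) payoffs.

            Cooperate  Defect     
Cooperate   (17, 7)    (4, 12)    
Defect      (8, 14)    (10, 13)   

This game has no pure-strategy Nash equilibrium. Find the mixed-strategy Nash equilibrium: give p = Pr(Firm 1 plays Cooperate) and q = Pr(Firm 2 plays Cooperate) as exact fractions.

In a mixed NE each player is indifferent between their pure strategies, so the opponent's mix sets the indifference.
Firm 2 indifferent between Cooperate and Defect: p·7 + (1−p)·14 = p·12 + (1−p)·13 ⟹ 14 + (-7)p = 13 + (-1)p ⟹ p = 1/6.
Firm 1 indifferent between Cooperate and Defect: q·17 + (1−q)·4 = q·8 + (1−q)·10 ⟹ 4 + 13q = 10 + (-2)q ⟹ q = 2/5.

p = 1/6, q = 2/5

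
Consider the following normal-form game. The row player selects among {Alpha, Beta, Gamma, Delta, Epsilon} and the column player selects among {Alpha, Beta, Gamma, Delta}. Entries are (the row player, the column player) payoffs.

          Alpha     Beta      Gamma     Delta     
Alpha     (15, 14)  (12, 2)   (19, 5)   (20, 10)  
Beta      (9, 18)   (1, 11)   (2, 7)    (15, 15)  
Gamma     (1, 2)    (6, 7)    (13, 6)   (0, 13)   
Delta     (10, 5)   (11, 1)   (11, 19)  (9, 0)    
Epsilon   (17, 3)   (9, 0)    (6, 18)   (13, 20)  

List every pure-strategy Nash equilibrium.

No pure-strategy Nash equilibrium

Check mutual best responses: a cell is a NE iff neither player can gain by unilaterally deviating.
The row player's best responses — vs Alpha: Epsilon (payoff 17); vs Beta: Alpha (payoff 12); vs Gamma: Alpha (payoff 19); vs Delta: Alpha (payoff 20).
The column player's best responses — vs Alpha: Alpha (payoff 14); vs Beta: Alpha (payoff 18); vs Gamma: Delta (payoff 13); vs Delta: Gamma (payoff 19); vs Epsilon: Delta (payoff 20).
No cell has both players best-responding. For instance, the row player's best reply to Delta is Alpha, but against Alpha the column player prefers Alpha over Delta.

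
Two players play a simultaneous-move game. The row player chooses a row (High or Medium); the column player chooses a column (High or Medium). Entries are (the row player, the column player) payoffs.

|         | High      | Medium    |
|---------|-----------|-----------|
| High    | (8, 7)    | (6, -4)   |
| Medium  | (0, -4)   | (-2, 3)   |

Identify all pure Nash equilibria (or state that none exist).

(High, High)

Find each player's best response to every opponent strategy; NE are the intersections.
The row player's best responses — vs High: High (payoff 8); vs Medium: High (payoff 6).
The column player's best responses — vs High: High (payoff 7); vs Medium: Medium (payoff 3).
The only mutual best response is (High, High); neither player gains by switching there.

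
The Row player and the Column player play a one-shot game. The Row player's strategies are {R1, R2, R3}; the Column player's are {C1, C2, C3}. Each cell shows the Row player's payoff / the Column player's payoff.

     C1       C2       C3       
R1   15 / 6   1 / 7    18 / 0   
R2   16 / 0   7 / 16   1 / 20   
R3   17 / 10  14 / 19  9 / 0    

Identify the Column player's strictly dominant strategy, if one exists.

A strategy is strictly dominant if it gives the Column player a strictly higher payoff than every other strategy, against every choice by the opponent.
C1 is not dominant: against R1, C2 gives 7 > 6.
C2 is not dominant: against R2, C3 gives 20 > 16.
C3 is not dominant: against R1, C1 gives 6 > 0.
No single strategy is best against every opponent action.

No strictly dominant strategy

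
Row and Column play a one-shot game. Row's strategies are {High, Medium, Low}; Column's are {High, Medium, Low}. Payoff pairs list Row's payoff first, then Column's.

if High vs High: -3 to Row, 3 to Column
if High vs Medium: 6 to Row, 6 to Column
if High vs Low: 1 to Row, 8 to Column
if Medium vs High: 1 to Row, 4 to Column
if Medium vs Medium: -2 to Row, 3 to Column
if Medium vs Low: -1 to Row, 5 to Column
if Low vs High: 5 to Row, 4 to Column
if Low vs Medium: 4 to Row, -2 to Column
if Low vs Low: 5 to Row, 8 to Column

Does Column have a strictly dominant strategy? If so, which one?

Check whether one of Column's strategies beats all alternatives regardless of what the opponent does.
Low strictly dominates: vs High: 8 > each of {3, 6}; vs Medium: 5 > each of {4, 3}; vs Low: 8 > each of {4, -2}.

Low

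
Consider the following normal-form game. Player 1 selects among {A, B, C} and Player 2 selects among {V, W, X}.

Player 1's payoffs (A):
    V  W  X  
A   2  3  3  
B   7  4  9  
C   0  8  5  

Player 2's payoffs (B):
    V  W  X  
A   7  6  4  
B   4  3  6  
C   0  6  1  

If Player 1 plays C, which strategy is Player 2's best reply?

With Player 1 fixed at C, Player 2's payoffs are: V → 0, W → 6, X → 1.
The maximum is 6, achieved by W.

W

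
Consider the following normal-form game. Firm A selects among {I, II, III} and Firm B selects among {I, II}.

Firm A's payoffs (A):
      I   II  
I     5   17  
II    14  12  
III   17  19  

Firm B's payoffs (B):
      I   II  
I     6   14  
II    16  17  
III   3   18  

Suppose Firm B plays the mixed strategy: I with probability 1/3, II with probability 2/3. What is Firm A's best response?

Compute Firm A's expected payoff from each pure strategy against the given mix.
I: (1/3)·5 + (2/3)·17 = 13
II: (1/3)·14 + (2/3)·12 = 38/3
III: (1/3)·17 + (2/3)·19 = 55/3
Highest expected payoff is 55/3, from III.

III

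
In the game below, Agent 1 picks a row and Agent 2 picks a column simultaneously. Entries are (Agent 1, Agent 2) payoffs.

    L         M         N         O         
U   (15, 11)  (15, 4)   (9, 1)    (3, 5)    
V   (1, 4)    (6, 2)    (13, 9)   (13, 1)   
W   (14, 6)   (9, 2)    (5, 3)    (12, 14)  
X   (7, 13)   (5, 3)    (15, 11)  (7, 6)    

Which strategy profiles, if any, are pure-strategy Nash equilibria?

(U, L)

Check mutual best responses: a cell is a NE iff neither player can gain by unilaterally deviating.
Agent 1's best responses — vs L: U (payoff 15); vs M: U (payoff 15); vs N: X (payoff 15); vs O: V (payoff 13).
Agent 2's best responses — vs U: L (payoff 11); vs V: N (payoff 9); vs W: O (payoff 14); vs X: L (payoff 13).
The only mutual best response is (U, L); neither player gains by switching there.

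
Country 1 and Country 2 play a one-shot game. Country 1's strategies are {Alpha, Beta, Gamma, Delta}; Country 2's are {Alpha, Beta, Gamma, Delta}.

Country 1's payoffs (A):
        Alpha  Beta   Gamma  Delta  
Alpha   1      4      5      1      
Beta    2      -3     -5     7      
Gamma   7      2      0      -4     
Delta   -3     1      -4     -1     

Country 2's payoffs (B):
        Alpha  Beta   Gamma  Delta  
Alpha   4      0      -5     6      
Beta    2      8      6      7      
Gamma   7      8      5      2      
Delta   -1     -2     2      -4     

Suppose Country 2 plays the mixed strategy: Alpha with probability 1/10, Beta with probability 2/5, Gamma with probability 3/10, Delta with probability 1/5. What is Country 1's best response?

Country 1's best reply maximizes expected payoff against the mix.
Alpha: (1/10)·1 + (2/5)·4 + (3/10)·5 + (1/5)·1 = 17/5
Beta: (1/10)·2 + (2/5)·(-3) + (3/10)·(-5) + (1/5)·7 = -11/10
Gamma: (1/10)·7 + (2/5)·2 + (3/10)·0 + (1/5)·(-4) = 7/10
Delta: (1/10)·(-3) + (2/5)·1 + (3/10)·(-4) + (1/5)·(-1) = -13/10
Highest expected payoff is 17/5, from Alpha.

Alpha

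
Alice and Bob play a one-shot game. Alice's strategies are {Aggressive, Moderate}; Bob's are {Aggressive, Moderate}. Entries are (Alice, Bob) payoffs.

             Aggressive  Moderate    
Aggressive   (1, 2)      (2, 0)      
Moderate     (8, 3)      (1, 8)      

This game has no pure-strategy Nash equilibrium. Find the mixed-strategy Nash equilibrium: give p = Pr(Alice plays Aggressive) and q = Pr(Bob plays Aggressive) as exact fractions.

Each player's mixing probability is pinned down by making the *other* player indifferent.
Bob indifferent between Aggressive and Moderate: p·2 + (1−p)·3 = p·0 + (1−p)·8 ⟹ 3 + (-1)p = 8 + (-8)p ⟹ p = 5/7.
Alice indifferent between Aggressive and Moderate: q·1 + (1−q)·2 = q·8 + (1−q)·1 ⟹ 2 + (-1)q = 1 + 7q ⟹ q = 1/8.

p = 5/7, q = 1/8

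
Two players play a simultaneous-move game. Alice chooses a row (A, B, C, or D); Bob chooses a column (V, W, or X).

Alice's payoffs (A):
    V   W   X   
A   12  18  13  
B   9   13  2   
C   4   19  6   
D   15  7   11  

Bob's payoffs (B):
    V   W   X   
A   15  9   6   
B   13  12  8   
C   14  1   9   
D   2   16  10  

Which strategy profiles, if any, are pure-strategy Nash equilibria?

A profile is a Nash equilibrium when each player is best-responding to the other.
Alice's best responses — vs V: D (payoff 15); vs W: C (payoff 19); vs X: A (payoff 13).
Bob's best responses — vs A: V (payoff 15); vs B: V (payoff 13); vs C: V (payoff 14); vs D: W (payoff 16).
No cell has both players best-responding. For instance, Alice's best reply to X is A, but against A Bob prefers V over X.

There is no pure-strategy Nash equilibrium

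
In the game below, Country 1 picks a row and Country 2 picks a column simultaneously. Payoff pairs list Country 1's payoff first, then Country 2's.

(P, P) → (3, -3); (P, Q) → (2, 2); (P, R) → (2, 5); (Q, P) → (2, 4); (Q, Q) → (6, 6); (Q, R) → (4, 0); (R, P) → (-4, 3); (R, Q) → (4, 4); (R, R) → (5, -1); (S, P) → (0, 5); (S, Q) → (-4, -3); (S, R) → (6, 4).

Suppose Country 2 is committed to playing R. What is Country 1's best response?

With Country 2 fixed at R, Country 1's payoffs are: P → 2, Q → 4, R → 5, S → 6.
The maximum is 6, achieved by S.

S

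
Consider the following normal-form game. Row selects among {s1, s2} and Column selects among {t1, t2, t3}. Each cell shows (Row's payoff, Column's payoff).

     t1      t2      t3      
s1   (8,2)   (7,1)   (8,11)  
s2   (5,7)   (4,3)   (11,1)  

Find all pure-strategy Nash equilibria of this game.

None

A profile is a Nash equilibrium when each player is best-responding to the other.
Row's best responses — vs t1: s1 (payoff 8); vs t2: s1 (payoff 7); vs t3: s2 (payoff 11).
Column's best responses — vs s1: t3 (payoff 11); vs s2: t1 (payoff 7).
No cell has both players best-responding. For instance, Row's best reply to t1 is s1, but against s1 Column prefers t3 over t1.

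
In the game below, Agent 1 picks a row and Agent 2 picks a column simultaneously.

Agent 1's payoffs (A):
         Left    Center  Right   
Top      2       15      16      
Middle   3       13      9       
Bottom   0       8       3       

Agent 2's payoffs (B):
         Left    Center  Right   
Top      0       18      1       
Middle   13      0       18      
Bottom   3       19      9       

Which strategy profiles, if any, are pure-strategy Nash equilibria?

(Top, Center)

Check mutual best responses: a cell is a NE iff neither player can gain by unilaterally deviating.
Agent 1's best responses — vs Left: Middle (payoff 3); vs Center: Top (payoff 15); vs Right: Top (payoff 16).
Agent 2's best responses — vs Top: Center (payoff 18); vs Middle: Right (payoff 18); vs Bottom: Center (payoff 19).
The only mutual best response is (Top, Center); neither player gains by switching there.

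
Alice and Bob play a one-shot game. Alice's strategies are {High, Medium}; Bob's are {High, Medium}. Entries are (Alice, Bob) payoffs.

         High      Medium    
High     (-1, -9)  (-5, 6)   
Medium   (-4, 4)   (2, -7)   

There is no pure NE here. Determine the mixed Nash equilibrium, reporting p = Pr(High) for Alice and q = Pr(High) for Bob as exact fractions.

In a mixed NE each player is indifferent between their pure strategies, so the opponent's mix sets the indifference.
Bob indifferent between High and Medium: p·(-9) + (1−p)·4 = p·6 + (1−p)·(-7) ⟹ 4 + (-13)p = (-7) + 13p ⟹ p = 11/26.
Alice indifferent between High and Medium: q·(-1) + (1−q)·(-5) = q·(-4) + (1−q)·2 ⟹ (-5) + 4q = 2 + (-6)q ⟹ q = 7/10.

p = 11/26, q = 7/10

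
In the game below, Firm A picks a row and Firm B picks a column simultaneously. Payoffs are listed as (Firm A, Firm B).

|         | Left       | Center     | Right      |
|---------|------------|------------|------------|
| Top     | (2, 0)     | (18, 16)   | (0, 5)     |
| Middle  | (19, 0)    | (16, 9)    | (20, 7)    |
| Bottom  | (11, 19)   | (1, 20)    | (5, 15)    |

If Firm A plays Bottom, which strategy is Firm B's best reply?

With Firm A fixed at Bottom, Firm B's payoffs are: Left → 19, Center → 20, Right → 15.
The maximum is 20, achieved by Center.

Center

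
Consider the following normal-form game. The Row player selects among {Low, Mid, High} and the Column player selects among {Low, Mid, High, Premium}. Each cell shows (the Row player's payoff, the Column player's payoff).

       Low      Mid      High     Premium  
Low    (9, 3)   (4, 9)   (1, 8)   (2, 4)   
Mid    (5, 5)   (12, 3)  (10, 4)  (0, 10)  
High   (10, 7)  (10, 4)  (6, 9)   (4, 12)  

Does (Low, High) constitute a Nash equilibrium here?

Holding the Column player at High: the Row player gets 1 from Low but could get 10 by switching to Mid. The Row player has a profitable deviation.

No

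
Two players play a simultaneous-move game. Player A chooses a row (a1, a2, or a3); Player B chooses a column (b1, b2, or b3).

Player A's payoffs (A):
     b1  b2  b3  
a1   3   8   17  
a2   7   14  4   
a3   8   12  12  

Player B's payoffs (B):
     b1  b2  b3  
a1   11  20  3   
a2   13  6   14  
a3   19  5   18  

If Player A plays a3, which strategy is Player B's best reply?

With Player A fixed at a3, Player B's payoffs are: b1 → 19, b2 → 5, b3 → 18.
The maximum is 19, achieved by b1.

b1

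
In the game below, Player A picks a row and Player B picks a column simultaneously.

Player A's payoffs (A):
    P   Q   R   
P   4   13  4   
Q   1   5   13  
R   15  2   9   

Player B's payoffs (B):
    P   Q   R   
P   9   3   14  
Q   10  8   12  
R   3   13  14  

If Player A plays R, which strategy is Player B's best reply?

With Player A fixed at R, Player B's payoffs are: P → 3, Q → 13, R → 14.
The maximum is 14, achieved by R.

R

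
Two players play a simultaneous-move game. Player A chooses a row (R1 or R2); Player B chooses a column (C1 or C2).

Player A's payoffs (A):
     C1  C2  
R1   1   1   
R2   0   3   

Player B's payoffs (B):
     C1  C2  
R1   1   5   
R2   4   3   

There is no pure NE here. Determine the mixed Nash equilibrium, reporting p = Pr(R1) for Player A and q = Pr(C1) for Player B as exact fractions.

In a mixed NE each player is indifferent between their pure strategies, so the opponent's mix sets the indifference.
Player B indifferent between C1 and C2: p·1 + (1−p)·4 = p·5 + (1−p)·3 ⟹ 4 + (-3)p = 3 + 2p ⟹ p = 1/5.
Player A indifferent between R1 and R2: q·1 + (1−q)·1 = q·0 + (1−q)·3 ⟹ 1 + 0q = 3 + (-3)q ⟹ q = 2/3.

p = 1/5, q = 2/3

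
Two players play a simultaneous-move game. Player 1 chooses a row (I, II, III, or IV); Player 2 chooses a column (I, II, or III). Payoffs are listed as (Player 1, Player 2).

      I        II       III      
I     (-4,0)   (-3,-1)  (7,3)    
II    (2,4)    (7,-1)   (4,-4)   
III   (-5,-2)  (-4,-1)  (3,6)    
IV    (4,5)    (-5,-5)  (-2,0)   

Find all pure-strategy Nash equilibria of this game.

(I, III) and (IV, I)

Check mutual best responses: a cell is a NE iff neither player can gain by unilaterally deviating.
Player 1's best responses — vs I: IV (payoff 4); vs II: II (payoff 7); vs III: I (payoff 7).
Player 2's best responses — vs I: III (payoff 3); vs II: I (payoff 4); vs III: III (payoff 6); vs IV: I (payoff 5).
Mutual best responses occur at (I, III) and (IV, I); at each, neither player gains by switching.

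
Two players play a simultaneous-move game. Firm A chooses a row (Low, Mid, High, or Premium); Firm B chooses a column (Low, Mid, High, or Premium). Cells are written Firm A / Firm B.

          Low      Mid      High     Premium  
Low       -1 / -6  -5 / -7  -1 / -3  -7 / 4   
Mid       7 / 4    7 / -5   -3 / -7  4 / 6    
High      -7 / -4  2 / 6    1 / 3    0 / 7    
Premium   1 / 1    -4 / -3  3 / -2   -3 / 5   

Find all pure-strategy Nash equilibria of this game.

Find each player's best response to every opponent strategy; NE are the intersections.
Firm A's best responses — vs Low: Mid (payoff 7); vs Mid: Mid (payoff 7); vs High: Premium (payoff 3); vs Premium: Mid (payoff 4).
Firm B's best responses — vs Low: Premium (payoff 4); vs Mid: Premium (payoff 6); vs High: Premium (payoff 7); vs Premium: Premium (payoff 5).
The only mutual best response is (Mid, Premium); neither player gains by switching there.

(Mid, Premium)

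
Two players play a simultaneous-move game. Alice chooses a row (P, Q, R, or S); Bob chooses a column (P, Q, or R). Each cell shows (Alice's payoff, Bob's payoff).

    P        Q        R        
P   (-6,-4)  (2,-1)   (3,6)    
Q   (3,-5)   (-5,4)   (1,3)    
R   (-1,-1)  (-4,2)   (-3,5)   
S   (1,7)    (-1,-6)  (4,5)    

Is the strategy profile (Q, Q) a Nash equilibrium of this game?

No

Holding Bob at Q: Alice gets -5 from Q but could get 2 by switching to P. Alice has a profitable deviation.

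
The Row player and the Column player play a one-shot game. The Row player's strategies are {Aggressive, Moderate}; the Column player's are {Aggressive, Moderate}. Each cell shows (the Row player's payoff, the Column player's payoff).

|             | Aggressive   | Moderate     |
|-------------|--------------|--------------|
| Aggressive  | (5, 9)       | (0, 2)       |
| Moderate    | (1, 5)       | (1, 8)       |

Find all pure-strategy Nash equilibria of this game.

(Aggressive, Aggressive) and (Moderate, Moderate)

A profile is a Nash equilibrium when each player is best-responding to the other.
The Row player's best responses — vs Aggressive: Aggressive (payoff 5); vs Moderate: Moderate (payoff 1).
The Column player's best responses — vs Aggressive: Aggressive (payoff 9); vs Moderate: Moderate (payoff 8).
Mutual best responses occur at (Aggressive, Aggressive) and (Moderate, Moderate); at each, neither player gains by switching.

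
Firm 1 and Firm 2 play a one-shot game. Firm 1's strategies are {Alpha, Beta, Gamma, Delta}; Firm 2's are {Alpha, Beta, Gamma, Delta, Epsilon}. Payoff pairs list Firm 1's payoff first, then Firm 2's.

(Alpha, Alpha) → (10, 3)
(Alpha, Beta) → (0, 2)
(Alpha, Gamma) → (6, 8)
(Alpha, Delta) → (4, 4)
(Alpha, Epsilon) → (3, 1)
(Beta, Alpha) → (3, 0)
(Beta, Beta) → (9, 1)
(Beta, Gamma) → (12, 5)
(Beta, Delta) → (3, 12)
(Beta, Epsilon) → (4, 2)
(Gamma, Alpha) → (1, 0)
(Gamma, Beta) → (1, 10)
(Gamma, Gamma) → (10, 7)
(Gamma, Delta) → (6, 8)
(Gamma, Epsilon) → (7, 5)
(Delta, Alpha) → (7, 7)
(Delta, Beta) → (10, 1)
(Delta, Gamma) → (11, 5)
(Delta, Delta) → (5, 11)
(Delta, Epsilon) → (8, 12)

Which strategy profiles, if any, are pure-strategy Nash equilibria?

(Delta, Epsilon)

Find each player's best response to every opponent strategy; NE are the intersections.
Firm 1's best responses — vs Alpha: Alpha (payoff 10); vs Beta: Delta (payoff 10); vs Gamma: Beta (payoff 12); vs Delta: Gamma (payoff 6); vs Epsilon: Delta (payoff 8).
Firm 2's best responses — vs Alpha: Gamma (payoff 8); vs Beta: Delta (payoff 12); vs Gamma: Beta (payoff 10); vs Delta: Epsilon (payoff 12).
The only mutual best response is (Delta, Epsilon); neither player gains by switching there.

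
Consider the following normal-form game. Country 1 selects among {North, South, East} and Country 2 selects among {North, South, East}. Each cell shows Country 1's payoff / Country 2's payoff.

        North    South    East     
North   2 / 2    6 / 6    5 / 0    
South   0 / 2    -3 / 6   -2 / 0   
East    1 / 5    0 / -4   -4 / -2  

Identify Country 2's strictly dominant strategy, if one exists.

No strictly dominant strategy

A strategy is strictly dominant if it gives Country 2 a strictly higher payoff than every other strategy, against every choice by the opponent.
North is not dominant: against North, South gives 6 > 2.
South is not dominant: against East, North gives 5 > -4.
East is not dominant: against North, North gives 2 > 0.
No single strategy is best against every opponent action.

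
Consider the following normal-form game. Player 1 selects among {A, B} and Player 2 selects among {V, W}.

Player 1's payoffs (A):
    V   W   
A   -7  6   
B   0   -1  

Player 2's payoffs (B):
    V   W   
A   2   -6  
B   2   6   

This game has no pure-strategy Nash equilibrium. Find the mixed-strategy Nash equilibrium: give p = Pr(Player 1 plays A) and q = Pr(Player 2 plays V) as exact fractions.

p = 1/3, q = 1/2

Each player's mixing probability is pinned down by making the *other* player indifferent.
Player 2 indifferent between V and W: p·2 + (1−p)·2 = p·(-6) + (1−p)·6 ⟹ 2 + 0p = 6 + (-12)p ⟹ p = 1/3.
Player 1 indifferent between A and B: q·(-7) + (1−q)·6 = q·0 + (1−q)·(-1) ⟹ 6 + (-13)q = (-1) + 1q ⟹ q = 1/2.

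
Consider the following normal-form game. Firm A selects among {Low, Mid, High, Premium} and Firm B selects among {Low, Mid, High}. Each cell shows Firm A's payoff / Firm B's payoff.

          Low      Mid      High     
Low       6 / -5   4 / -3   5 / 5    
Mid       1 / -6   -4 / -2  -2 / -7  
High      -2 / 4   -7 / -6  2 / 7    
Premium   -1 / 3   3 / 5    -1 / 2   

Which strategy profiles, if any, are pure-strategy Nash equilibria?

(Low, High)

Check mutual best responses: a cell is a NE iff neither player can gain by unilaterally deviating.
Firm A's best responses — vs Low: Low (payoff 6); vs Mid: Low (payoff 4); vs High: Low (payoff 5).
Firm B's best responses — vs Low: High (payoff 5); vs Mid: Mid (payoff -2); vs High: High (payoff 7); vs Premium: Mid (payoff 5).
The only mutual best response is (Low, High); neither player gains by switching there.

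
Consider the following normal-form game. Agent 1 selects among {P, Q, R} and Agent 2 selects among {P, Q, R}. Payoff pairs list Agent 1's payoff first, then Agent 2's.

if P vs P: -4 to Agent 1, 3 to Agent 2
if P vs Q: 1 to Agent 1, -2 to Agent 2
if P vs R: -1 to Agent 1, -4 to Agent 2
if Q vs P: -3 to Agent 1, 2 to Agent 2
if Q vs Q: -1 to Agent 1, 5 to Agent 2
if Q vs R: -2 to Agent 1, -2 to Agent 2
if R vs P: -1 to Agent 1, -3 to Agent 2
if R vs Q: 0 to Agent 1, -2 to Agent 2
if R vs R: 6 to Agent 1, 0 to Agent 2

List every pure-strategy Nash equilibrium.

(R, R)

Check mutual best responses: a cell is a NE iff neither player can gain by unilaterally deviating.
Agent 1's best responses — vs P: R (payoff -1); vs Q: P (payoff 1); vs R: R (payoff 6).
Agent 2's best responses — vs P: P (payoff 3); vs Q: Q (payoff 5); vs R: R (payoff 0).
The only mutual best response is (R, R); neither player gains by switching there.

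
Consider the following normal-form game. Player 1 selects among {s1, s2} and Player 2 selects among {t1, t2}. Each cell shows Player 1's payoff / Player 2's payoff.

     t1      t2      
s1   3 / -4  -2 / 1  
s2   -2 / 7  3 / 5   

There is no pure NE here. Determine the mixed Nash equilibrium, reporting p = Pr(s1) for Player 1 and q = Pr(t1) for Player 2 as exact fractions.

p = 2/7, q = 1/2

Each player's mixing probability is pinned down by making the *other* player indifferent.
Player 2 indifferent between t1 and t2: p·(-4) + (1−p)·7 = p·1 + (1−p)·5 ⟹ 7 + (-11)p = 5 + (-4)p ⟹ p = 2/7.
Player 1 indifferent between s1 and s2: q·3 + (1−q)·(-2) = q·(-2) + (1−q)·3 ⟹ (-2) + 5q = 3 + (-5)q ⟹ q = 1/2.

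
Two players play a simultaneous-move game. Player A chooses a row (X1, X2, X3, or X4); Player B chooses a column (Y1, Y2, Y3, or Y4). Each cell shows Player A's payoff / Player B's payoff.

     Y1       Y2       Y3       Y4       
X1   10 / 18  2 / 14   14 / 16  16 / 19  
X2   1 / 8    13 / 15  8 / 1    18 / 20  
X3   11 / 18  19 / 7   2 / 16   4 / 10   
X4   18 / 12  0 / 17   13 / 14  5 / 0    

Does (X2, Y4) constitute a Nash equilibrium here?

Holding Player B at Y4: Player A gets 18 from X2, versus 16 from X1, 4 from X3, 5 from X4. No profitable deviation for Player A.
Holding Player A at X2: Player B gets 20 from Y4, versus 8 from Y1, 15 from Y2, 1 from Y3. No profitable deviation for Player B either.

Yes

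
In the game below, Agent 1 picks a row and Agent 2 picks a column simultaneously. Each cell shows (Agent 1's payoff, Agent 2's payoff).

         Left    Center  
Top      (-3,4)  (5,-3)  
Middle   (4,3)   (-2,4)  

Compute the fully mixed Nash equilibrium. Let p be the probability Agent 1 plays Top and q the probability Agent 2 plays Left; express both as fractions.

In a mixed NE each player is indifferent between their pure strategies, so the opponent's mix sets the indifference.
Agent 2 indifferent between Left and Center: p·4 + (1−p)·3 = p·(-3) + (1−p)·4 ⟹ 3 + 1p = 4 + (-7)p ⟹ p = 1/8.
Agent 1 indifferent between Top and Middle: q·(-3) + (1−q)·5 = q·4 + (1−q)·(-2) ⟹ 5 + (-8)q = (-2) + 6q ⟹ q = 1/2.

p = 1/8, q = 1/2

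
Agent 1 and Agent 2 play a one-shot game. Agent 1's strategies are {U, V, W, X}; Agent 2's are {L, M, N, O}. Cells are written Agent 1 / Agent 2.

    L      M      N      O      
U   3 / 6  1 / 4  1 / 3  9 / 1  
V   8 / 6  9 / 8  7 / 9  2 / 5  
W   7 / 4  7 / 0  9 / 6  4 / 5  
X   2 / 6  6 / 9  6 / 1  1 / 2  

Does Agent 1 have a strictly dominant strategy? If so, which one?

Check whether one of Agent 1's strategies beats all alternatives regardless of what the opponent does.
U is not dominant: against L, V gives 8 > 3.
V is not dominant: against N, W gives 9 > 7.
W is not dominant: against L, V gives 8 > 7.
X is not dominant: against L, U gives 3 > 2.
No single strategy is best against every opponent action.

No strictly dominant strategy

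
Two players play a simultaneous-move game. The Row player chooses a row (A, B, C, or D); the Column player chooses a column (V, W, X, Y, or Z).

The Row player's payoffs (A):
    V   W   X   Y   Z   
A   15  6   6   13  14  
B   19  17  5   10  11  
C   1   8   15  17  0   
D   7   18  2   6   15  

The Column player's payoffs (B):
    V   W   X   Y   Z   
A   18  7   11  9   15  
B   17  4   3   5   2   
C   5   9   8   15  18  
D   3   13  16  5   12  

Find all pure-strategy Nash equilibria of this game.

Check mutual best responses: a cell is a NE iff neither player can gain by unilaterally deviating.
The Row player's best responses — vs V: B (payoff 19); vs W: D (payoff 18); vs X: C (payoff 15); vs Y: C (payoff 17); vs Z: D (payoff 15).
The Column player's best responses — vs A: V (payoff 18); vs B: V (payoff 17); vs C: Z (payoff 18); vs D: X (payoff 16).
The only mutual best response is (B, V); neither player gains by switching there.

(B, V)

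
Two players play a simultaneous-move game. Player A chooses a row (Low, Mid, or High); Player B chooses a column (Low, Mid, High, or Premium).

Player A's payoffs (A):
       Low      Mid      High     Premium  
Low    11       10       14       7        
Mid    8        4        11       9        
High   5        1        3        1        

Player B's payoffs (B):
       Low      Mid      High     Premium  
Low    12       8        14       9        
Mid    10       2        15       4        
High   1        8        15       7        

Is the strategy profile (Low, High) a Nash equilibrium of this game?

Yes

Holding Player B at High: Player A gets 14 from Low, versus 11 from Mid, 3 from High. No profitable deviation for Player A.
Holding Player A at Low: Player B gets 14 from High, versus 12 from Low, 8 from Mid, 9 from Premium. No profitable deviation for Player B either.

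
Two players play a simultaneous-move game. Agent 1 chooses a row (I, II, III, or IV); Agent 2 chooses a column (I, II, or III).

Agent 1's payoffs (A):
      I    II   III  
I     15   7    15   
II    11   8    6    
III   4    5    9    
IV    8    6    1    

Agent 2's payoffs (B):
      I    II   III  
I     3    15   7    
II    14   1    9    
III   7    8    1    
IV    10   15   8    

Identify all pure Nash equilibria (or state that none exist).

None

Find each player's best response to every opponent strategy; NE are the intersections.
Agent 1's best responses — vs I: I (payoff 15); vs II: II (payoff 8); vs III: I (payoff 15).
Agent 2's best responses — vs I: II (payoff 15); vs II: I (payoff 14); vs III: II (payoff 8); vs IV: II (payoff 15).
No cell has both players best-responding. For instance, Agent 1's best reply to I is I, but against I Agent 2 prefers II over I.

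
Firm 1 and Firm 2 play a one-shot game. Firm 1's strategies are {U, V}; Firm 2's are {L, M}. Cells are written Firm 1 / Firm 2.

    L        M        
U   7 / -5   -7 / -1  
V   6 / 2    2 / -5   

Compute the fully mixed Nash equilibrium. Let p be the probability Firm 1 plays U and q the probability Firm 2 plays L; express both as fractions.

p = 7/11, q = 9/10

Each player's mixing probability is pinned down by making the *other* player indifferent.
Firm 2 indifferent between L and M: p·(-5) + (1−p)·2 = p·(-1) + (1−p)·(-5) ⟹ 2 + (-7)p = (-5) + 4p ⟹ p = 7/11.
Firm 1 indifferent between U and V: q·7 + (1−q)·(-7) = q·6 + (1−q)·2 ⟹ (-7) + 14q = 2 + 4q ⟹ q = 9/10.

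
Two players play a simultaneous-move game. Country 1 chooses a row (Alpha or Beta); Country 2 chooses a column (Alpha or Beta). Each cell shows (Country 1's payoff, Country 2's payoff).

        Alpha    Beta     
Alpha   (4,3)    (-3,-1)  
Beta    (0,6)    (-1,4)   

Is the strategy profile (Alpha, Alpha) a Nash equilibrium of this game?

Holding Country 2 at Alpha: Country 1 gets 4 from Alpha, versus 0 from Beta. No profitable deviation for Country 1.
Holding Country 1 at Alpha: Country 2 gets 3 from Alpha, versus -1 from Beta. No profitable deviation for Country 2 either.

Yes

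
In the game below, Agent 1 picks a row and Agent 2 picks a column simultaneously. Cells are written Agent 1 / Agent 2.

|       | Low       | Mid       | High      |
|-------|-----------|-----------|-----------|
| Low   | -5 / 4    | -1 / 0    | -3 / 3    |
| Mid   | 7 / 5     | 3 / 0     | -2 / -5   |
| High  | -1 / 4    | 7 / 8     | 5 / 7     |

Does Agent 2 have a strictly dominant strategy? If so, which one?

A strategy is strictly dominant if it gives Agent 2 a strictly higher payoff than every other strategy, against every choice by the opponent.
Low is not dominant: against High, Mid gives 8 > 4.
Mid is not dominant: against Low, Low gives 4 > 0.
High is not dominant: against Low, Low gives 4 > 3.
No single strategy is best against every opponent action.

No strictly dominant strategy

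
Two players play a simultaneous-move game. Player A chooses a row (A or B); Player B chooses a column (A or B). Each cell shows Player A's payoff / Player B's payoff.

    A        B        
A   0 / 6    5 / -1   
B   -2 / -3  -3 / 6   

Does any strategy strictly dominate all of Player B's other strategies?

None

A strategy is strictly dominant if it gives Player B a strictly higher payoff than every other strategy, against every choice by the opponent.
A is not dominant: against B, B gives 6 > -3.
B is not dominant: against A, A gives 6 > -1.
No single strategy is best against every opponent action.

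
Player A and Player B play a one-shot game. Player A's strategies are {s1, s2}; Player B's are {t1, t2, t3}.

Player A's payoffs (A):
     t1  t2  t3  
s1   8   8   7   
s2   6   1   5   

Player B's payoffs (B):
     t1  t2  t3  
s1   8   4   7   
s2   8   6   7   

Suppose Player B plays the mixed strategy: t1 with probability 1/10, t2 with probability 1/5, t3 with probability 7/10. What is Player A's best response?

s1

Player A's best reply maximizes expected payoff against the mix.
s1: (1/10)·8 + (1/5)·8 + (7/10)·7 = 73/10
s2: (1/10)·6 + (1/5)·1 + (7/10)·5 = 43/10
Highest expected payoff is 73/10, from s1.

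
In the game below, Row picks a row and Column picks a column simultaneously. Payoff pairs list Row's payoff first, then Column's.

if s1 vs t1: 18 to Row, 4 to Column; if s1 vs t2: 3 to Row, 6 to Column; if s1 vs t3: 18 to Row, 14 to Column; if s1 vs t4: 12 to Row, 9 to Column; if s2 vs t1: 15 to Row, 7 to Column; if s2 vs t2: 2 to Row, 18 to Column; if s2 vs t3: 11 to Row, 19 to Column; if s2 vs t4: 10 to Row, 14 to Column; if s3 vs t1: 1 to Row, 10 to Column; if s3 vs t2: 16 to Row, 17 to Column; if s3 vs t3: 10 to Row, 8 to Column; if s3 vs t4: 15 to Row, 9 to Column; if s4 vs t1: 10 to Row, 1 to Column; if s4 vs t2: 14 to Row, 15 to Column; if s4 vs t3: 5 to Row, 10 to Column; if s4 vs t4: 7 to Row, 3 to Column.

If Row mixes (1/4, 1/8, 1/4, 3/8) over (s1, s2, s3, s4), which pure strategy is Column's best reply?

t2

Column's best reply maximizes expected payoff against the mix.
t1: (1/4)·4 + (1/8)·7 + (1/4)·10 + (3/8)·1 = 19/4
t2: (1/4)·6 + (1/8)·18 + (1/4)·17 + (3/8)·15 = 109/8
t3: (1/4)·14 + (1/8)·19 + (1/4)·8 + (3/8)·10 = 93/8
t4: (1/4)·9 + (1/8)·14 + (1/4)·9 + (3/8)·3 = 59/8
Highest expected payoff is 109/8, from t2.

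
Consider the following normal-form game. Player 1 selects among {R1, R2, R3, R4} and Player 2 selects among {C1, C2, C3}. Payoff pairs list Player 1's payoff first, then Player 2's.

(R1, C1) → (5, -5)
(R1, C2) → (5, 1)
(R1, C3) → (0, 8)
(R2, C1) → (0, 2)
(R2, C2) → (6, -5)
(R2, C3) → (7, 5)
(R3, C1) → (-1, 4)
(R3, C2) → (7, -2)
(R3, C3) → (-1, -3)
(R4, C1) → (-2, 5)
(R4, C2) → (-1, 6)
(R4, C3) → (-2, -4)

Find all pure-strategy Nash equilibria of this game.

A profile is a Nash equilibrium when each player is best-responding to the other.
Player 1's best responses — vs C1: R1 (payoff 5); vs C2: R3 (payoff 7); vs C3: R2 (payoff 7).
Player 2's best responses — vs R1: C3 (payoff 8); vs R2: C3 (payoff 5); vs R3: C1 (payoff 4); vs R4: C2 (payoff 6).
The only mutual best response is (R2, C3); neither player gains by switching there.

(R2, C3)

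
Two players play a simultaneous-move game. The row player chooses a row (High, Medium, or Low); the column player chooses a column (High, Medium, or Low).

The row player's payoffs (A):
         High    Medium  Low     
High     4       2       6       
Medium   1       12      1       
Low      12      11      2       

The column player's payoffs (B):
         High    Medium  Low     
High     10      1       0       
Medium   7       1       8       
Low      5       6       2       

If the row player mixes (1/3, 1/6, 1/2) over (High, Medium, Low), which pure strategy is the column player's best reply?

High

The column player's best reply maximizes expected payoff against the mix.
High: (1/3)·10 + (1/6)·7 + (1/2)·5 = 7
Medium: (1/3)·1 + (1/6)·1 + (1/2)·6 = 7/2
Low: (1/3)·0 + (1/6)·8 + (1/2)·2 = 7/3
Highest expected payoff is 7, from High.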